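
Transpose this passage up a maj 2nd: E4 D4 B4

A major second up from E4 gives F#4.
A major second up from D4 gives E4.
B4 up a major second is C#5.

F#4 E4 C#5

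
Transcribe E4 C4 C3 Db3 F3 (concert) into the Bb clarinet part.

F#4 D4 D3 Eb3 G3

Written C4 sounds as Bb3 on the Bb clarinet, so concert pitches are written a major second up.
E4 → F#4
C4 → D4
C3 → D3
Db3 → Eb3
F3 → G3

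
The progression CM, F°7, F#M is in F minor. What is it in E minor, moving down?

BM E°7 E#M

F minor down to E minor is a minor second; each chord root moves by that interval while the quality stays the same.
CM: root C down a minor second → B, giving BM.
F°7: root F down a minor second → E, giving E°7.
F#M: root F# down a minor second → E#, giving E#M.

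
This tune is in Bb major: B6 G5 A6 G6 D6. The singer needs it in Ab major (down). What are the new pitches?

A6 F5 G6 F6 C6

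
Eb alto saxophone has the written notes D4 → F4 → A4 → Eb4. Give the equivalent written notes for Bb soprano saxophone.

First find concert pitch: the Eb alto saxophone sounds a major sixth below written, so D4 F4 A4 Eb4 sounds F3 Ab3 C4 Gb3.
Then write for Bb soprano saxophone: it sounds a major second below written, so the part must be a major second above concert.
F3 → G3
Ab3 → Bb3
C4 → D4
Gb3 → Ab3

G3 Bb3 D4 Ab3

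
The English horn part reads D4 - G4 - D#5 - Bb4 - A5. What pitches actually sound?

G3 C4 G#4 Eb4 D5

The English horn sounds a perfect fifth below written, so transpose each written note down a perfect fifth.
D4 to G3
G4 to C4
D#5 to G#4
Bb4 to Eb4
A5 to D5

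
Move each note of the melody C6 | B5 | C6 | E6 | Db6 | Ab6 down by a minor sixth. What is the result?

C6 down a minor sixth is E5.
B5 down a minor sixth is D#5.
C6 down a minor sixth is E5.
E6: a sixth down reaches G, and 8 semitones makes it G#5.
Db6: a sixth down reaches F, and 8 semitones makes it F5.
Ab6 down a minor sixth is C6.

E5 D#5 E5 G#5 F5 C6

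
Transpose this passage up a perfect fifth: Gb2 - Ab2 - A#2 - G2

Db3 Eb3 E#3 D3

Gb2: a fifth up reaches D, and 7 semitones makes it Db3.
Ab2 up a perfect fifth is Eb3.
A#2: a fifth up reaches E, and 7 semitones makes it E#3.
G2 up a perfect fifth is D3.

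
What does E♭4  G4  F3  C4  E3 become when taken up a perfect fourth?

Ab4 C5 Bb3 F4 A3

Eb4 becomes Ab4
G4 becomes C5
F3 becomes Bb3
C4 becomes F4
E3 becomes A3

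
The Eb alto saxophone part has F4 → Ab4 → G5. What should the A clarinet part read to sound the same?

First find concert pitch: the Eb alto saxophone sounds a major sixth below written, so F4 Ab4 G5 sounds Ab3 Cb4 Bb4.
Then write for A clarinet: it sounds a minor third below written, so the part must be a minor third above concert.
Ab3 → Cb4
Cb4 → Ebb4
Bb4 → Db5

Cb4 Ebb4 Db5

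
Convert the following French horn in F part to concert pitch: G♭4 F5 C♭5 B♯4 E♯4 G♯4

Written C4 on the French horn in F sounds as F3, a perfect fifth lower; apply that shift to every note.
Gb4 -> Cb4
F5 -> Bb4
Cb5 -> Fb4
B#4 -> E#4
E#4 -> A#3
G#4 -> C#4

Cb4 Bb4 Fb4 E#4 A#3 C#4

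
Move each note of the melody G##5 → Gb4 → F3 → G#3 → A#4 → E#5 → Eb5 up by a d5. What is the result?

D#6 Dbb5 Cb4 D4 E5 B5 Bbb5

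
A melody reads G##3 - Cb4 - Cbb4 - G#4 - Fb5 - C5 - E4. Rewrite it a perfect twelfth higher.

G##3 → D##5
Cb4 → Gb5
Cbb4 → Gbb5
G#4 → D#6
Fb5 → Cb7
C5 → G6
E4 → B5

D##5 Gb5 Gbb5 D#6 Cb7 G6 B5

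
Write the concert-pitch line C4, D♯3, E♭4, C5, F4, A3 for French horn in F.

G4 A#3 Bb4 G5 C5 E4

Written C4 sounds as F3 on the French horn in F, so concert pitches are written a perfect fifth up.
C4 to G4
D#3 to A#3
Eb4 to Bb4
C5 to G5
F4 to C5
A3 to E4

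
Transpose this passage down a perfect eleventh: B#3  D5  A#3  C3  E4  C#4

F##2 A3 E#2 G1 B2 G#2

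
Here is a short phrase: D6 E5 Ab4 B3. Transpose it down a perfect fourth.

A5 B4 Eb4 F#3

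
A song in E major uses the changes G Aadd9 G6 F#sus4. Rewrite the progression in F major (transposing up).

Ab Bbadd9 Ab6 Gsus4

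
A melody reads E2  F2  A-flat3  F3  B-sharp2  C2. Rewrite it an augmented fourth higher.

E2 becomes A#2
F2 becomes B2
Ab3 becomes D4
F3 becomes B3
B#2 becomes E##3
C2 becomes F#2

A#2 B2 D4 B3 E##3 F#2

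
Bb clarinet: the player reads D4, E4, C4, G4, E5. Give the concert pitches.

C4 D4 Bb3 F4 D5

The Bb clarinet sounds a major second below written, so transpose each written note down a major second.
D4 → C4
E4 → D4
C4 → Bb3
G4 → F4
E5 → D5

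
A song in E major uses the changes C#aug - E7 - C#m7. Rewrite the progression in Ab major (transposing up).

Faug Ab7 Fm7

E major up to Ab major is a diminished fourth; each chord root moves by that interval while the quality stays the same.
C#aug: root C# up a diminished fourth → F, giving Faug.
E7: root E up a diminished fourth → Ab, giving Ab7.
C#m7: root C# up a diminished fourth → F, giving Fm7.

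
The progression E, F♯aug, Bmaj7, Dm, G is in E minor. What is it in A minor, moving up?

E minor up to A minor is a perfect fourth; each chord root moves by that interval while the quality stays the same.
E: root E up a perfect fourth → A, giving A.
F♯aug: root F♯ up a perfect fourth → B, giving Baug.
Bmaj7: root B up a perfect fourth → E, giving Emaj7.
Dm: root D up a perfect fourth → G, giving Gm.
G: root G up a perfect fourth → C, giving C.

A Baug Emaj7 Gm C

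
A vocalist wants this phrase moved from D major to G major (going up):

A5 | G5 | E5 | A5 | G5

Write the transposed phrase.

D6 C6 A5 D6 C6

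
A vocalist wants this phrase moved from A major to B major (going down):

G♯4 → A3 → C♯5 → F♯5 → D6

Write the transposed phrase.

From A down to B is a minor seventh; apply that to each pitch.
G#4 gives A#3
A3 gives B2
C#5 gives D#4
F#5 gives G#4
D6 gives E5

A#3 B2 D#4 G#4 E5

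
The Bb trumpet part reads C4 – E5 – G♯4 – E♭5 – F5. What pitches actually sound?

Bb3 D5 F#4 Db5 Eb5

Written C4 on the Bb trumpet sounds as Bb3, a major second lower; apply that shift to every note.
C4 gives Bb3
E5 gives D5
G#4 gives F#4
Eb5 gives Db5
F5 gives Eb5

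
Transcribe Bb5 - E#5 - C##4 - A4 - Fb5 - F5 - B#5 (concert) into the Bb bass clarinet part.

C7 F##6 D##5 B5 Gb6 G6 C##7

Written C4 sounds as Bb2 on the Bb bass clarinet, so concert pitches are written a major ninth up.
Bb5 to C7
E#5 to F##6
C##4 to D##5
A4 to B5
Fb5 to Gb6
F5 to G6
B#5 to C##7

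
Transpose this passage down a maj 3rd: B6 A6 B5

A major third down from B6 gives G6.
A major third down from A6 gives F6.
A major third down from B5 gives G5.

G6 F6 G5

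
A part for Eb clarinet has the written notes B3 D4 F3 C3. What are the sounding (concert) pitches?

D4 F4 Ab3 Eb3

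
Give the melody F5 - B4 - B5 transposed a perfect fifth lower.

Bb4 E4 E5

F5 gives Bb4
B4 gives E4
B5 gives E5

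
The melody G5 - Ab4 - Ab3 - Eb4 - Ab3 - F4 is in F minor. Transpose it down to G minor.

A4 Bb3 Bb2 F3 Bb2 G3

F minor to G minor down is a minor seventh, so every note moves down by that interval.
G5 → A4
Ab4 → Bb3
Ab3 → Bb2
Eb4 → F3
Ab3 → Bb2
F4 → G3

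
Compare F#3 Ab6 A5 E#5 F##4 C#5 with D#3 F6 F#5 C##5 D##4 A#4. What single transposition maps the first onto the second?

From F#3 to D#3 is 3 letter names — a third of some quality.
D#3 to F#3 is 3 semitones, which makes it a minor third; the second version is lower, so the direction is down.
Checking another pair — C#5 → A#4 — gives the same interval.

down a minor third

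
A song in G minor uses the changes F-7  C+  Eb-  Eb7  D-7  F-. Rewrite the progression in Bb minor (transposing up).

Ab-7 Eb+ Gb- Gb7 F-7 Ab-

G minor up to Bb minor is a minor third; each chord root moves by that interval while the quality stays the same.
F-7: root F up a minor third → Ab, giving Ab-7.
C+: root C up a minor third → Eb, giving Eb+.
Eb-: root Eb up a minor third → Gb, giving Gb-.
Eb7: root Eb up a minor third → Gb, giving Gb7.
D-7: root D up a minor third → F, giving F-7.
F-: root F up a minor third → Ab, giving Ab-.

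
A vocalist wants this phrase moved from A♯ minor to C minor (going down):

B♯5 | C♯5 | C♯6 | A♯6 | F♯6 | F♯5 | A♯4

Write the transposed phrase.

A♯ minor to C minor down is an augmented sixth, so every note moves down by that interval.
B#5 gives D5
C#5 gives Eb4
C#6 gives Eb5
A#6 gives C6
F#6 gives Ab5
F#5 gives Ab4
A#4 gives C4

D5 Eb4 Eb5 C6 Ab5 Ab4 C4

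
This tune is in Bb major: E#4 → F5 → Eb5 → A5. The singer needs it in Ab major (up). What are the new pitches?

D#5 Eb6 Db6 G6

From Bb up to Ab is a minor seventh; apply that to each pitch.
E#4 -> D#5
F5 -> Eb6
Eb5 -> Db6
A5 -> G6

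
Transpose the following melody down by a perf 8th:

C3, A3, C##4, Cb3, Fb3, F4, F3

C2 A2 C##3 Cb2 Fb2 F3 F2

C3 becomes C2
A3 becomes A2
C##4 becomes C##3
Cb3 becomes Cb2
Fb3 becomes Fb2
F4 becomes F3
F3 becomes F2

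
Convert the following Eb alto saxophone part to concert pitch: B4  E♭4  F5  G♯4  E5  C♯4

Written C4 on the Eb alto saxophone sounds as Eb3, a major sixth lower; apply that shift to every note.
B4 -> D4
Eb4 -> Gb3
F5 -> Ab4
G#4 -> B3
E5 -> G4
C#4 -> E3

D4 Gb3 Ab4 B3 G4 E3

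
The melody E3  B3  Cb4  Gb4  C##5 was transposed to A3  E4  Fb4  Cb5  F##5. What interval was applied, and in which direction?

From E3 to A3 is 4 letter names — a fourth of some quality.
E3 to A3 is 5 semitones, which makes it a perfect fourth; the second version is higher, so the direction is up.
Checking another pair — C##5 → F##5 — gives the same interval.

up a perfect fourth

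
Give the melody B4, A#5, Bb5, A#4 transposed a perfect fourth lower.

B4: a fourth down reaches F, and 5 semitones makes it F#4.
A#5: a fourth down reaches E, and 5 semitones makes it E#5.
Bb5 down a perfect fourth is F5.
A perfect fourth down from A#4 gives E#4.

F#4 E#5 F5 E#4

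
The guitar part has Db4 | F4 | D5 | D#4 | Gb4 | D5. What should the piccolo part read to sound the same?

Db2 F2 D3 D#2 Gb2 D3

First find concert pitch: the guitar sounds a perfect octave below written, so Db4 F4 D5 D#4 Gb4 D5 sounds Db3 F3 D4 D#3 Gb3 D4.
Then write for piccolo: it sounds a perfect octave above written, so the part must be a perfect octave below concert.
Db3 → Db2
F3 → F2
D4 → D3
D#3 → D#2
Gb3 → Gb2
D4 → D3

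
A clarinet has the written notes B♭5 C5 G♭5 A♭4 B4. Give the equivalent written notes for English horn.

First find concert pitch: the A clarinet sounds a minor third below written, so B♭5 C5 G♭5 A♭4 B4 sounds G5 A4 Eb5 F4 G#4.
Then write for English horn: it sounds a perfect fifth below written, so the part must be a perfect fifth above concert.
G5 → D6
A4 → E5
Eb5 → Bb5
F4 → C5
G#4 → D#5

D6 E5 Bb5 C5 D#5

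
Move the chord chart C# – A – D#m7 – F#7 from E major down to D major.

E major down to D major is a major second; each chord root moves by that interval while the quality stays the same.
C#: root C# down a major second → B, giving B.
A: root A down a major second → G, giving G.
D#m7: root D# down a major second → C#, giving C#m7.
F#7: root F# down a major second → E, giving E7.

B G C#m7 E7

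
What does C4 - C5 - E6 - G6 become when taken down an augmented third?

Abb3 Abb4 Cb6 Ebb6

C4 to Abb3
C5 to Abb4
E6 to Cb6
G6 to Ebb6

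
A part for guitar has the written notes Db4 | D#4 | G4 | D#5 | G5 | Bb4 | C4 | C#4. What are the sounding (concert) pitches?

Db3 D#3 G3 D#4 G4 Bb3 C3 C#3

Written C4 on the guitar sounds as C3, a perfect octave lower; apply that shift to every note.
Db4 becomes Db3
D#4 becomes D#3
G4 becomes G3
D#5 becomes D#4
G5 becomes G4
Bb4 becomes Bb3
C4 becomes C3
C#4 becomes C#3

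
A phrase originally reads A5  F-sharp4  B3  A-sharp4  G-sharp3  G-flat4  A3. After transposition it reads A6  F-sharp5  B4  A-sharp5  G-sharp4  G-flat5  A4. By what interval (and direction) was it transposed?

up a perfect octave

Take the first pair: A5 → A6. A to A spans 8 letter names, so the interval is some kind of octave.
A5 to A6 is 12 semitones, which makes it a perfect octave; the second version is higher, so the direction is up.
Checking another pair — A3 → A4 — gives the same interval.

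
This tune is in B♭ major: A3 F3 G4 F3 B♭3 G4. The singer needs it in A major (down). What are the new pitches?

G#3 E3 F#4 E3 A3 F#4

B♭ major to A major down is a minor second, so every note moves down by that interval.
A3 gives G#3
F3 gives E3
G4 gives F#4
F3 gives E3
Bb3 gives A3
G4 gives F#4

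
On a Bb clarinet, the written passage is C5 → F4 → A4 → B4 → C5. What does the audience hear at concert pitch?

Bb4 Eb4 G4 A4 Bb4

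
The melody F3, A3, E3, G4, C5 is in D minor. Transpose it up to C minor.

D minor to C minor up is a minor seventh, so every note moves up by that interval.
F3 becomes Eb4
A3 becomes G4
E3 becomes D4
G4 becomes F5
C5 becomes Bb5

Eb4 G4 D4 F5 Bb5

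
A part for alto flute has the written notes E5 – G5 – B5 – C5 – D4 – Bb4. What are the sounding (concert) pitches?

The alto flute sounds a perfect fourth below written, so transpose each written note down a perfect fourth.
E5 -> B4
G5 -> D5
B5 -> F#5
C5 -> G4
D4 -> A3
Bb4 -> F4

B4 D5 F#5 G4 A3 F4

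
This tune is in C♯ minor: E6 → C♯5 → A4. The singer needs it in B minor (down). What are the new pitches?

D6 B4 G4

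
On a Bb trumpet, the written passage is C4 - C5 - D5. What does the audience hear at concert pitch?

Bb3 Bb4 C5

Written C4 on the Bb trumpet sounds as Bb3, a major second lower; apply that shift to every note.
C4 -> Bb3
C5 -> Bb4
D5 -> C5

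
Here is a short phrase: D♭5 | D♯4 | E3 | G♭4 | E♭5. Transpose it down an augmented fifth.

Gbb4 G3 Ab2 Cbb4 Abb4

Db5 becomes Gbb4
D#4 becomes G3
E3 becomes Ab2
Gb4 becomes Cbb4
Eb5 becomes Abb4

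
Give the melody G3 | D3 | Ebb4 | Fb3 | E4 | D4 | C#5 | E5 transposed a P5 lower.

C3 G2 Abb3 Bbb2 A3 G3 F#4 A4

G3 down a perfect fifth is C3.
A perfect fifth down from D3 gives G2.
Ebb4: a fifth down reaches A, and 7 semitones makes it Abb3.
Fb3: a fifth down reaches B, and 7 semitones makes it Bbb2.
A perfect fifth down from E4 gives A3.
A perfect fifth down from D4 gives G3.
A perfect fifth down from C#5 gives F#4.
A perfect fifth down from E5 gives A4.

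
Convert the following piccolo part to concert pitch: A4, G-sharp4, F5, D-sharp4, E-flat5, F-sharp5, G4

A5 G#5 F6 D#5 Eb6 F#6 G5

The piccolo sounds a perfect octave above written, so transpose each written note up a perfect octave.
A4 gives A5
G#4 gives G#5
F5 gives F6
D#4 gives D#5
Eb5 gives Eb6
F#5 gives F#6
G4 gives G5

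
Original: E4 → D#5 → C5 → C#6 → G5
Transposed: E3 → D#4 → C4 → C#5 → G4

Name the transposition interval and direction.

down a perfect octave

Take the first pair: E4 → E3. E to E spans 8 letter names, so the interval is some kind of octave.
E3 to E4 is 12 semitones, which makes it a perfect octave; the second version is lower, so the direction is down.
Checking another pair — G5 → G4 — gives the same interval.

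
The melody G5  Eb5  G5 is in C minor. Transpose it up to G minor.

C minor to G minor up is a perfect fifth, so every note moves up by that interval.
G5 to D6
Eb5 to Bb5
G5 to D6

D6 Bb5 D6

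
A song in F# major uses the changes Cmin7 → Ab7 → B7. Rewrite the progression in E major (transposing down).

F# major down to E major is a major second; each chord root moves by that interval while the quality stays the same.
Cmin7: root C down a major second → Bb, giving Bbmin7.
Ab7: root Ab down a major second → Gb, giving Gb7.
B7: root B down a major second → A, giving A7.

Bbmin7 Gb7 A7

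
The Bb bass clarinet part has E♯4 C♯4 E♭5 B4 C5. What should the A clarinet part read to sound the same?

F#3 D3 Fb4 C4 Db4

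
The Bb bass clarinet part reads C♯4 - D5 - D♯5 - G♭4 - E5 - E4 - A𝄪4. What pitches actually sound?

Written C4 on the Bb bass clarinet sounds as Bb2, a major ninth lower; apply that shift to every note.
C#4 becomes B2
D5 becomes C4
D#5 becomes C#4
Gb4 becomes Fb3
E5 becomes D4
E4 becomes D3
A##4 becomes G##3

B2 C4 C#4 Fb3 D4 D3 G##3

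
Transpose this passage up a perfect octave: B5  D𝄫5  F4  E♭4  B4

B6 Dbb6 F5 Eb5 B5

B5 gives B6
Dbb5 gives Dbb6
F4 gives F5
Eb4 gives Eb5
B4 gives B5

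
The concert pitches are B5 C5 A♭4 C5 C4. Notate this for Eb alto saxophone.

G#6 A5 F5 A5 A4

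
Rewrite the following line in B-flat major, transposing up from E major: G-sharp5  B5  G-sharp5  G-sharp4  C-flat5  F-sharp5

From E up to B-flat is a diminished fifth; apply that to each pitch.
G#5 -> D6
B5 -> F6
G#5 -> D6
G#4 -> D5
Cb5 -> Gbb5
F#5 -> C6

D6 F6 D6 D5 Gbb5 C6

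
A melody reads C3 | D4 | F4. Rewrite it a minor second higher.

Db3 Eb4 Gb4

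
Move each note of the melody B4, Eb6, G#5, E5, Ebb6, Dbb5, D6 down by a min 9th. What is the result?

B4 to A#3
Eb6 to D5
G#5 to F##4
E5 to D#4
Ebb6 to Db5
Dbb5 to Cb4
D6 to C#5

A#3 D5 F##4 D#4 Db5 Cb4 C#5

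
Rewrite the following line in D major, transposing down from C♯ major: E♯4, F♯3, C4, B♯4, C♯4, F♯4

F#3 G2 Db3 C#4 D3 G3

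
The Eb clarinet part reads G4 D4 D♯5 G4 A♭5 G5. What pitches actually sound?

Bb4 F4 F#5 Bb4 Cb6 Bb5

Written C4 on the Eb clarinet sounds as Eb4, a minor third higher; apply that shift to every note.
G4 → Bb4
D4 → F4
D#5 → F#5
G4 → Bb4
Ab5 → Cb6
G5 → Bb5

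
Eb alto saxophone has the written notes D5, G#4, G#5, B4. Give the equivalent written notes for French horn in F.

C5 F#4 F#5 A4

First find concert pitch: the Eb alto saxophone sounds a major sixth below written, so D5 G#4 G#5 B4 sounds F4 B3 B4 D4.
Then write for French horn in F: it sounds a perfect fifth below written, so the part must be a perfect fifth above concert.
F4 → C5
B3 → F#4
B4 → F#5
D4 → A4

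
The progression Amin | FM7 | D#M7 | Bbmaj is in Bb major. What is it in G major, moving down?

Bb major down to G major is a minor third; each chord root moves by that interval while the quality stays the same.
Amin: root A down a minor third → F#, giving F#min.
FM7: root F down a minor third → D, giving DM7.
D#M7: root D# down a minor third → B#, giving B#M7.
Bbmaj: root Bb down a minor third → G, giving Gmaj.

F#min DM7 B#M7 Gmaj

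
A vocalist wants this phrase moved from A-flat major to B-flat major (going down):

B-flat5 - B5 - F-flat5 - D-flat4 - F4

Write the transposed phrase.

A-flat major to B-flat major down is a minor seventh, so every note moves down by that interval.
Bb5 → C5
B5 → C#5
Fb5 → Gb4
Db4 → Eb3
F4 → G3

C5 C#5 Gb4 Eb3 G3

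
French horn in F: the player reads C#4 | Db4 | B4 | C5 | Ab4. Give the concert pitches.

F#3 Gb3 E4 F4 Db4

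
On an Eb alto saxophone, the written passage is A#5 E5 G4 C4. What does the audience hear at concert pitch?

The Eb alto saxophone sounds a major sixth below written, so transpose each written note down a major sixth.
A#5 gives C#5
E5 gives G4
G4 gives Bb3
C4 gives Eb3

C#5 G4 Bb3 Eb3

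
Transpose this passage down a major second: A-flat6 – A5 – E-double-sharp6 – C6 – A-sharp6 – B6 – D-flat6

A major second down from Ab6 gives Gb6.
A5 down a major second is G5.
A major second down from E##6 gives D##6.
C6: a second down reaches B, and 2 semitones makes it Bb5.
A major second down from A#6 gives G#6.
B6: a second down reaches A, and 2 semitones makes it A6.
A major second down from Db6 gives Cb6.

Gb6 G5 D##6 Bb5 G#6 A6 Cb6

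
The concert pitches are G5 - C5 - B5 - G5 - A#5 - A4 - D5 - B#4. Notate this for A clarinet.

Bb5 Eb5 D6 Bb5 C#6 C5 F5 D#5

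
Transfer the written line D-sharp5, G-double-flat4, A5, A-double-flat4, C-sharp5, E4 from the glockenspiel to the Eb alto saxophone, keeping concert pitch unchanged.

B#7 Ebb7 F#8 Fb7 A#7 C#7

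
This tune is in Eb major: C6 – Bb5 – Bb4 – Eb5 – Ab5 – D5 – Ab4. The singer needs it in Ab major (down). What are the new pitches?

F5 Eb5 Eb4 Ab4 Db5 G4 Db4

From Eb down to Ab is a perfect fifth; apply that to each pitch.
C6 becomes F5
Bb5 becomes Eb5
Bb4 becomes Eb4
Eb5 becomes Ab4
Ab5 becomes Db5
D5 becomes G4
Ab4 becomes Db4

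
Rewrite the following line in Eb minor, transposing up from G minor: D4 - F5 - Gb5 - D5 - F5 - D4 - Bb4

Bb4 Db6 Ebb6 Bb5 Db6 Bb4 Gb5

From G up to Eb is a minor sixth; apply that to each pitch.
D4 -> Bb4
F5 -> Db6
Gb5 -> Ebb6
D5 -> Bb5
F5 -> Db6
D4 -> Bb4
Bb4 -> Gb5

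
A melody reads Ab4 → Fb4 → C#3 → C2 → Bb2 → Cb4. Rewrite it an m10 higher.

Cb6 Abb5 E4 Eb3 Db4 Ebb5

Ab4 up a minor tenth is Cb6.
A minor tenth up from Fb4 gives Abb5.
A minor tenth up from C#3 gives E4.
A minor tenth up from C2 gives Eb3.
Bb2 up a minor tenth is Db4.
A minor tenth up from Cb4 gives Ebb5.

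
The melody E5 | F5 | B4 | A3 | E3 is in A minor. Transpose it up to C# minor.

G#5 A5 D#5 C#4 G#3

From A up to C# is a major third; apply that to each pitch.
E5 → G#5
F5 → A5
B4 → D#5
A3 → C#4
E3 → G#3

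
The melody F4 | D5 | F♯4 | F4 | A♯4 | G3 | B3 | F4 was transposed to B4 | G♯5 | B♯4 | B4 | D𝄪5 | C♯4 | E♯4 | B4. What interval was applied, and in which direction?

up an augmented fourth

Take the first pair: F4 → B4. F to B spans 4 letter names, so the interval is some kind of fourth.
F4 to B4 is 6 semitones, which makes it an augmented fourth; the second version is higher, so the direction is up.
Checking another pair — F4 → B4 — gives the same interval.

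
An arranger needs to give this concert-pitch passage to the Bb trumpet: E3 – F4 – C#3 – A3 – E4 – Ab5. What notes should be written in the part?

The Bb trumpet sounds a major second below written, so the written part must be a major second above concert — transpose each note up.
E3 to F#3
F4 to G4
C#3 to D#3
A3 to B3
E4 to F#4
Ab5 to Bb5

F#3 G4 D#3 B3 F#4 Bb5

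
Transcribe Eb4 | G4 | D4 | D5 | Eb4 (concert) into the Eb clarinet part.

C4 E4 B3 B4 C4

Written C4 sounds as Eb4 on the Eb clarinet, so concert pitches are written a minor third down.
Eb4 -> C4
G4 -> E4
D4 -> B3
D5 -> B4
Eb4 -> C4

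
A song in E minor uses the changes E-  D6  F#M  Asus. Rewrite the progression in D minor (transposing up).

D- C6 EM Gsus

E minor up to D minor is a minor seventh; each chord root moves by that interval while the quality stays the same.
E-: root E up a minor seventh → D, giving D-.
D6: root D up a minor seventh → C, giving C6.
F#M: root F# up a minor seventh → E, giving EM.
Asus: root A up a minor seventh → G, giving Gsus.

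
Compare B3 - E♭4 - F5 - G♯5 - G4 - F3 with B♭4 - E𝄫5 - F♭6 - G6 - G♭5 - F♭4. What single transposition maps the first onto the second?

up a diminished octave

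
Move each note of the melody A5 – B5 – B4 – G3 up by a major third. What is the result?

A5 -> C#6
B5 -> D#6
B4 -> D#5
G3 -> B3

C#6 D#6 D#5 B3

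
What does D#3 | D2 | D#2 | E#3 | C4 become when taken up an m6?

B3 Bb2 B2 C#4 Ab4

D#3 → B3
D2 → Bb2
D#2 → B2
E#3 → C#4
C4 → Ab4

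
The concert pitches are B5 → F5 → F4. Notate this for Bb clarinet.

C#6 G5 G4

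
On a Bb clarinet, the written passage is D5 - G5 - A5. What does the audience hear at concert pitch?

C5 F5 G5

Written C4 on the Bb clarinet sounds as Bb3, a major second lower; apply that shift to every note.
D5 becomes C5
G5 becomes F5
A5 becomes G5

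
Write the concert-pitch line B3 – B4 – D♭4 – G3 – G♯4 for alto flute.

E4 E5 Gb4 C4 C#5

The alto flute sounds a perfect fourth below written, so the written part must be a perfect fourth above concert — transpose each note up.
B3 -> E4
B4 -> E5
Db4 -> Gb4
G3 -> C4
G#4 -> C#5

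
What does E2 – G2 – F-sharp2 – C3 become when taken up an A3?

E2: a third up reaches G, and 5 semitones makes it G##2.
G2: a third up reaches B, and 5 semitones makes it B#2.
F#2 up an augmented third is A##2.
C3 up an augmented third is E#3.

G##2 B#2 A##2 E#3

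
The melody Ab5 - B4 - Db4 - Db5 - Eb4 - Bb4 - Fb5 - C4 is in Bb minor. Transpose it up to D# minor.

From Bb up to D# is an augmented third; apply that to each pitch.
Ab5 -> C#6
B4 -> D##5
Db4 -> F#4
Db5 -> F#5
Eb4 -> G#4
Bb4 -> D#5
Fb5 -> A5
C4 -> E#4

C#6 D##5 F#4 F#5 G#4 D#5 A5 E#4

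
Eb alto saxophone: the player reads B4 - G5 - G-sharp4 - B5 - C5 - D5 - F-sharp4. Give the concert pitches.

D4 Bb4 B3 D5 Eb4 F4 A3

Written C4 on the Eb alto saxophone sounds as Eb3, a major sixth lower; apply that shift to every note.
B4 -> D4
G5 -> Bb4
G#4 -> B3
B5 -> D5
C5 -> Eb4
D5 -> F4
F#4 -> A3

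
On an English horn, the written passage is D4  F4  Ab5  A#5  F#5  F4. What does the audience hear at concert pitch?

G3 Bb3 Db5 D#5 B4 Bb3

Written C4 on the English horn sounds as F3, a perfect fifth lower; apply that shift to every note.
D4 -> G3
F4 -> Bb3
Ab5 -> Db5
A#5 -> D#5
F#5 -> B4
F4 -> Bb3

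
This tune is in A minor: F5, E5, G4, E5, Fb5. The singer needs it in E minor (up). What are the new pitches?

C6 B5 D5 B5 Cb6

From A up to E is a perfect fifth; apply that to each pitch.
F5 becomes C6
E5 becomes B5
G4 becomes D5
E5 becomes B5
Fb5 becomes Cb6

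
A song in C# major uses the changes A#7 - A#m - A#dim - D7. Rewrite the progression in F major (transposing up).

D7 Dm Ddim Gb7

C# major up to F major is a diminished fourth; each chord root moves by that interval while the quality stays the same.
A#7: root A# up a diminished fourth → D, giving D7.
A#m: root A# up a diminished fourth → D, giving Dm.
A#dim: root A# up a diminished fourth → D, giving Ddim.
D7: root D up a diminished fourth → Gb, giving Gb7.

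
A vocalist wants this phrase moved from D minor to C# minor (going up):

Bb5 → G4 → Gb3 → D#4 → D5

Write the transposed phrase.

A6 F#5 F4 C##5 C#6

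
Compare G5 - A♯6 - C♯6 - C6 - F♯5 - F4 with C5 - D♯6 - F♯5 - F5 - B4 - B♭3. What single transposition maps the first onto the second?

From G5 to C5 is 5 letter names — a fifth of some quality.
C5 to G5 is 7 semitones, which makes it a perfect fifth; the second version is lower, so the direction is down.
Checking another pair — F4 → Bb3 — gives the same interval.

down a perfect fifth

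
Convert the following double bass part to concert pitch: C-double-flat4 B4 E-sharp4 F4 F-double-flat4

The double bass sounds a perfect octave below written, so transpose each written note down a perfect octave.
Cbb4 becomes Cbb3
B4 becomes B3
E#4 becomes E#3
F4 becomes F3
Fbb4 becomes Fbb3

Cbb3 B3 E#3 F3 Fbb3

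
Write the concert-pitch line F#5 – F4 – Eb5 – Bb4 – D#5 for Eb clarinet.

D#5 D4 C5 G4 B#4

Written C4 sounds as Eb4 on the Eb clarinet, so concert pitches are written a minor third down.
F#5 → D#5
F4 → D4
Eb5 → C5
Bb4 → G4
D#5 → B#4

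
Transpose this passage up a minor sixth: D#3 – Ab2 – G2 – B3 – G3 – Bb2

A minor sixth up from D#3 gives B3.
Ab2: a sixth up reaches F, and 8 semitones makes it Fb3.
G2: a sixth up reaches E, and 8 semitones makes it Eb3.
B3: a sixth up reaches G, and 8 semitones makes it G4.
A minor sixth up from G3 gives Eb4.
Bb2 up a minor sixth is Gb3.

B3 Fb3 Eb3 G4 Eb4 Gb3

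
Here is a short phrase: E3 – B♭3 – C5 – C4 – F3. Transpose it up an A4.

A#3 E4 F#5 F#4 B3

E3 becomes A#3
Bb3 becomes E4
C5 becomes F#5
C4 becomes F#4
F3 becomes B3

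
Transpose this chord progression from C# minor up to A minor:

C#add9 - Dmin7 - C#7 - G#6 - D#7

C# minor up to A minor is a minor sixth; each chord root moves by that interval while the quality stays the same.
C#add9: root C# up a minor sixth → A, giving Aadd9.
Dmin7: root D up a minor sixth → Bb, giving Bbmin7.
C#7: root C# up a minor sixth → A, giving A7.
G#6: root G# up a minor sixth → E, giving E6.
D#7: root D# up a minor sixth → B, giving B7.

Aadd9 Bbmin7 A7 E6 B7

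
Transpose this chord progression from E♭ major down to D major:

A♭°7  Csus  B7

G°7 Bsus A#7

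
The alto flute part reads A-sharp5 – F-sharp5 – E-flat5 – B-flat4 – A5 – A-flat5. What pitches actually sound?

The alto flute sounds a perfect fourth below written, so transpose each written note down a perfect fourth.
A#5 → E#5
F#5 → C#5
Eb5 → Bb4
Bb4 → F4
A5 → E5
Ab5 → Eb5

E#5 C#5 Bb4 F4 E5 Eb5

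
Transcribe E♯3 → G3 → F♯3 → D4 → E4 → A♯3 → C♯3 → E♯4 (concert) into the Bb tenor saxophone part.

Written C4 sounds as Bb2 on the Bb tenor saxophone, so concert pitches are written a major ninth up.
E#3 to F##4
G3 to A4
F#3 to G#4
D4 to E5
E4 to F#5
A#3 to B#4
C#3 to D#4
E#4 to F##5

F##4 A4 G#4 E5 F#5 B#4 D#4 F##5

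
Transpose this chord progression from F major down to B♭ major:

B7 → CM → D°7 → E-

E7 FM G°7 A-

F major down to B♭ major is a perfect fifth; each chord root moves by that interval while the quality stays the same.
B7: root B down a perfect fifth → E, giving E7.
CM: root C down a perfect fifth → F, giving FM.
D°7: root D down a perfect fifth → G, giving G°7.
E-: root E down a perfect fifth → A, giving A-.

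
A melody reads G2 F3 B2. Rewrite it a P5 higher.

D3 C4 F#3

A perfect fifth up from G2 gives D3.
F3: a fifth up reaches C, and 7 semitones makes it C4.
A perfect fifth up from B2 gives F#3.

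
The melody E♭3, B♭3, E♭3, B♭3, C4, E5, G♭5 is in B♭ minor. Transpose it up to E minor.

A3 E4 A3 E4 F#4 A#5 C6

B♭ minor to E minor up is an augmented fourth, so every note moves up by that interval.
Eb3 → A3
Bb3 → E4
Eb3 → A3
Bb3 → E4
C4 → F#4
E5 → A#5
Gb5 → C6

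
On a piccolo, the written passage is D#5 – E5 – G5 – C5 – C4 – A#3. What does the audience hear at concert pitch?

D#6 E6 G6 C6 C5 A#4

The piccolo sounds a perfect octave above written, so transpose each written note up a perfect octave.
D#5 becomes D#6
E5 becomes E6
G5 becomes G6
C5 becomes C6
C4 becomes C5
A#3 becomes A#4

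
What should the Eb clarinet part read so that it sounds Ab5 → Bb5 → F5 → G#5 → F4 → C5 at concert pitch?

The Eb clarinet sounds a minor third above written, so the written part must be a minor third below concert — transpose each note down.
Ab5 gives F5
Bb5 gives G5
F5 gives D5
G#5 gives E#5
F4 gives D4
C5 gives A4

F5 G5 D5 E#5 D4 A4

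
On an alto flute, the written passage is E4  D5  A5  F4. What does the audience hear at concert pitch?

The alto flute sounds a perfect fourth below written, so transpose each written note down a perfect fourth.
E4 gives B3
D5 gives A4
A5 gives E5
F4 gives C4

B3 A4 E5 C4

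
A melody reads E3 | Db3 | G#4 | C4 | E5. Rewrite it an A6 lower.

E3 down an augmented sixth is Gb2.
Db3: a sixth down reaches F, and 10 semitones makes it Fbb2.
G#4 down an augmented sixth is Bb3.
C4 down an augmented sixth is Ebb3.
E5 down an augmented sixth is Gb4.

Gb2 Fbb2 Bb3 Ebb3 Gb4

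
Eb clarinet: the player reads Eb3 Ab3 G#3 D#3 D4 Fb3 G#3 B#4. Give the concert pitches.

Gb3 Cb4 B3 F#3 F4 Abb3 B3 D#5

Written C4 on the Eb clarinet sounds as Eb4, a minor third higher; apply that shift to every note.
Eb3 gives Gb3
Ab3 gives Cb4
G#3 gives B3
D#3 gives F#3
D4 gives F4
Fb3 gives Abb3
G#3 gives B3
B#4 gives D#5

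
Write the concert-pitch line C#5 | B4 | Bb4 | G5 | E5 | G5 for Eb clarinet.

A#4 G#4 G4 E5 C#5 E5

Written C4 sounds as Eb4 on the Eb clarinet, so concert pitches are written a minor third down.
C#5 becomes A#4
B4 becomes G#4
Bb4 becomes G4
G5 becomes E5
E5 becomes C#5
G5 becomes E5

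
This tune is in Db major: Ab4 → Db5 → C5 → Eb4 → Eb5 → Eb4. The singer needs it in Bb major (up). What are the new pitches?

From Db up to Bb is a major sixth; apply that to each pitch.
Ab4 to F5
Db5 to Bb5
C5 to A5
Eb4 to C5
Eb5 to C6
Eb4 to C5

F5 Bb5 A5 C5 C6 C5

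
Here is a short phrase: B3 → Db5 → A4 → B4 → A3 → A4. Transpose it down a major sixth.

D3 Fb4 C4 D4 C3 C4

B3 down a major sixth is D3.
Db5: a sixth down reaches F, and 9 semitones makes it Fb4.
A major sixth down from A4 gives C4.
B4: a sixth down reaches D, and 9 semitones makes it D4.
A3: a sixth down reaches C, and 9 semitones makes it C3.
A4 down a major sixth is C4.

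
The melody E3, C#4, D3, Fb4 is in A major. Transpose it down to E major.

A major to E major down is a perfect fourth, so every note moves down by that interval.
E3 becomes B2
C#4 becomes G#3
D3 becomes A2
Fb4 becomes Cb4

B2 G#3 A2 Cb4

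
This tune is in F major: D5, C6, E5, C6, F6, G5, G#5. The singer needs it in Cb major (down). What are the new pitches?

From F down to Cb is an augmented fourth; apply that to each pitch.
D5 gives Ab4
C6 gives Gb5
E5 gives Bb4
C6 gives Gb5
F6 gives Cb6
G5 gives Db5
G#5 gives D5

Ab4 Gb5 Bb4 Gb5 Cb6 Db5 D5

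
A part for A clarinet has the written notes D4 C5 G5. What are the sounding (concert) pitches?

Written C4 on the A clarinet sounds as A3, a minor third lower; apply that shift to every note.
D4 becomes B3
C5 becomes A4
G5 becomes E5

B3 A4 E5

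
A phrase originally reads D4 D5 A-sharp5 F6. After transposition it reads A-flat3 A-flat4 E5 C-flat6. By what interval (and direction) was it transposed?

down an augmented fourth

From D4 to Ab3 is 4 letter names — a fourth of some quality.
Ab3 to D4 is 6 semitones, which makes it an augmented fourth; the second version is lower, so the direction is down.
Checking another pair — F6 → Cb6 — gives the same interval.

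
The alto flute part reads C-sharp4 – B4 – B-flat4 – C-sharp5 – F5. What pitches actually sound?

G#3 F#4 F4 G#4 C5

Written C4 on the alto flute sounds as G3, a perfect fourth lower; apply that shift to every note.
C#4 becomes G#3
B4 becomes F#4
Bb4 becomes F4
C#5 becomes G#4
F5 becomes C5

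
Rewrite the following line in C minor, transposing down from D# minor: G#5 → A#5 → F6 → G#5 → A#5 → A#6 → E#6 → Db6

F5 G5 Ebb6 F5 G5 G6 D6 Cbb6

From D# down to C is an augmented second; apply that to each pitch.
G#5 becomes F5
A#5 becomes G5
F6 becomes Ebb6
G#5 becomes F5
A#5 becomes G5
A#6 becomes G6
E#6 becomes D6
Db6 becomes Cbb6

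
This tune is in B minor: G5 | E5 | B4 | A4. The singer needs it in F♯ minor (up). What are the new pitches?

From B up to F♯ is a perfect fifth; apply that to each pitch.
G5 gives D6
E5 gives B5
B4 gives F#5
A4 gives E5

D6 B5 F#5 E5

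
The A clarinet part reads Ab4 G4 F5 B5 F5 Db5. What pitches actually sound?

Written C4 on the A clarinet sounds as A3, a minor third lower; apply that shift to every note.
Ab4 -> F4
G4 -> E4
F5 -> D5
B5 -> G#5
F5 -> D5
Db5 -> Bb4

F4 E4 D5 G#5 D5 Bb4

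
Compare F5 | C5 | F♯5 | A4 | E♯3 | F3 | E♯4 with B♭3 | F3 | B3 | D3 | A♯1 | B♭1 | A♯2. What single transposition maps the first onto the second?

From F5 to Bb3 is 12 letter names — a twelfth of some quality.
Bb3 to F5 is 19 semitones, which makes it a perfect twelfth; the second version is lower, so the direction is down.
Checking another pair — E#4 → A#2 — gives the same interval.

down a perfect twelfth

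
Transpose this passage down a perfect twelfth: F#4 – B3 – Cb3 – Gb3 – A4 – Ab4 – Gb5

F#4 to B2
B3 to E2
Cb3 to Fb1
Gb3 to Cb2
A4 to D3
Ab4 to Db3
Gb5 to Cb4

B2 E2 Fb1 Cb2 D3 Db3 Cb4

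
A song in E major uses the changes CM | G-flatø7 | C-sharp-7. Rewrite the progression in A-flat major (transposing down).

FbM Cbbø7 F-7

E major down to A-flat major is an augmented fifth; each chord root moves by that interval while the quality stays the same.
CM: root C down an augmented fifth → Fb, giving FbM.
G-flatø7: root G-flat down an augmented fifth → Cbb, giving Cbbø7.
C-sharp-7: root C-sharp down an augmented fifth → F, giving F-7.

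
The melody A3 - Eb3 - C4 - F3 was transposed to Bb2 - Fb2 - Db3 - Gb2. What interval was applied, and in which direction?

down a major seventh

Take the first pair: A3 → Bb2. A to B spans 7 letter names, so the interval is some kind of seventh.
Bb2 to A3 is 11 semitones, which makes it a major seventh; the second version is lower, so the direction is down.
Checking another pair — F3 → Gb2 — gives the same interval.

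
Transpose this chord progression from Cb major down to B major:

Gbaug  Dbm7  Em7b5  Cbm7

F#aug C#m7 D##m7b5 Bm7

Cb major down to B major is a diminished second; each chord root moves by that interval while the quality stays the same.
Gbaug: root Gb down a diminished second → F#, giving F#aug.
Dbm7: root Db down a diminished second → C#, giving C#m7.
Em7b5: root E down a diminished second → D##, giving D##m7b5.
Cbm7: root Cb down a diminished second → B, giving Bm7.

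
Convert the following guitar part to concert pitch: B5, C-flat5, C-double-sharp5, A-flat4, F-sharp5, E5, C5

B4 Cb4 C##4 Ab3 F#4 E4 C4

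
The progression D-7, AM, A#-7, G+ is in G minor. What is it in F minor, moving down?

C-7 GM G#-7 F+

G minor down to F minor is a major second; each chord root moves by that interval while the quality stays the same.
D-7: root D down a major second → C, giving C-7.
AM: root A down a major second → G, giving GM.
A#-7: root A# down a major second → G#, giving G#-7.
G+: root G down a major second → F, giving F+.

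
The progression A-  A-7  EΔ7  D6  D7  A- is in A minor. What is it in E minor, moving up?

A minor up to E minor is a perfect fifth; each chord root moves by that interval while the quality stays the same.
A-: root A up a perfect fifth → E, giving E-.
A-7: root A up a perfect fifth → E, giving E-7.
EΔ7: root E up a perfect fifth → B, giving BΔ7.
D6: root D up a perfect fifth → A, giving A6.
D7: root D up a perfect fifth → A, giving A7.
A-: root A up a perfect fifth → E, giving E-.

E- E-7 BΔ7 A6 A7 E-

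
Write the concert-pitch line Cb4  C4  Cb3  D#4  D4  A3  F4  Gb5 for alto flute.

Written C4 sounds as G3 on the alto flute, so concert pitches are written a perfect fourth up.
Cb4 gives Fb4
C4 gives F4
Cb3 gives Fb3
D#4 gives G#4
D4 gives G4
A3 gives D4
F4 gives Bb4
Gb5 gives Cb6

Fb4 F4 Fb3 G#4 G4 D4 Bb4 Cb6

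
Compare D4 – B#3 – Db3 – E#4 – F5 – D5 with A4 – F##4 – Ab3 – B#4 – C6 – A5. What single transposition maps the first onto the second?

up a perfect fifth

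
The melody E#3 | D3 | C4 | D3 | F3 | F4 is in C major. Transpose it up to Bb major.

D#4 C4 Bb4 C4 Eb4 Eb5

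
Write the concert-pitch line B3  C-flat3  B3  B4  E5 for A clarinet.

D4 Ebb3 D4 D5 G5

Written C4 sounds as A3 on the A clarinet, so concert pitches are written a minor third up.
B3 -> D4
Cb3 -> Ebb3
B3 -> D4
B4 -> D5
E5 -> G5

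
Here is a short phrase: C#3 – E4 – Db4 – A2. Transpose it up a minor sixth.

A3 C5 Bbb4 F3

A minor sixth up from C#3 gives A3.
E4: a sixth up reaches C, and 8 semitones makes it C5.
Db4: a sixth up reaches B, and 8 semitones makes it Bbb4.
A2: a sixth up reaches F, and 8 semitones makes it F3.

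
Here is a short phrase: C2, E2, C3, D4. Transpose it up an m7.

Bb2 D3 Bb3 C5

A minor seventh up from C2 gives Bb2.
E2 up a minor seventh is D3.
C3: a seventh up reaches B, and 10 semitones makes it Bb3.
D4 up a minor seventh is C5.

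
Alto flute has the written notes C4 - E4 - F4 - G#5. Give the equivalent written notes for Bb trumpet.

First find concert pitch: the alto flute sounds a perfect fourth below written, so C4 E4 F4 G#5 sounds G3 B3 C4 D#5.
Then write for Bb trumpet: it sounds a major second below written, so the part must be a major second above concert.
G3 → A3
B3 → C#4
C4 → D4
D#5 → E#5

A3 C#4 D4 E#5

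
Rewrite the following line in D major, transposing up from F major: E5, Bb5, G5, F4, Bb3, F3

From F up to D is a major sixth; apply that to each pitch.
E5 -> C#6
Bb5 -> G6
G5 -> E6
F4 -> D5
Bb3 -> G4
F3 -> D4

C#6 G6 E6 D5 G4 D4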